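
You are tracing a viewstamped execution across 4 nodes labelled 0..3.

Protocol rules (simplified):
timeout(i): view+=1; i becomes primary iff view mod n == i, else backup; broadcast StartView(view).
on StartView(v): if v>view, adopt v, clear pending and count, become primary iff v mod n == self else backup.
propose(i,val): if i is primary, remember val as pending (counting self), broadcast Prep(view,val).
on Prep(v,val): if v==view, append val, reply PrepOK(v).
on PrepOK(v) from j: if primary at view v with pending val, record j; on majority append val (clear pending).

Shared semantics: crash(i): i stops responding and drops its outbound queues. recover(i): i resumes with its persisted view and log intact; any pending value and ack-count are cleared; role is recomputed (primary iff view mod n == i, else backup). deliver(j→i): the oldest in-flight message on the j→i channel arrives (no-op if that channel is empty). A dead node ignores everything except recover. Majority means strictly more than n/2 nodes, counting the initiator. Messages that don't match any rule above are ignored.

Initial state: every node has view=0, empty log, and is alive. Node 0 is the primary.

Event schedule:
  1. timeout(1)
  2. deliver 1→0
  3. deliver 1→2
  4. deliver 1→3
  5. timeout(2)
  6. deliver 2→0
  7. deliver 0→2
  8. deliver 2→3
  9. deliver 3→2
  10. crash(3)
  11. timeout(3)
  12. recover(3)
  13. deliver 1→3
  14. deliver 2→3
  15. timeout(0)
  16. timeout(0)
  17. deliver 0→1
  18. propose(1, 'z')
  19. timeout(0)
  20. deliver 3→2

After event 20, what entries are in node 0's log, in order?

e1 timeout(1): 1[prim,v=1,-]
e2 deliver 1→0: 0[back,v=1,-]
e3 deliver 1→2: 2[back,v=1,-]
e4 deliver 1→3: 3[back,v=1,-]
e5 timeout(2): 2[prim,v=2,-]
e6 deliver 2→0: 0[back,v=2,-]
e7 deliver 0→2: ·
e8 deliver 2→3: 3[back,v=2,-]
e9 deliver 3→2: ·
e10 crash(3): 3[✗back,v=2,-]
e11 timeout(3): ·
e12 recover(3): 3[back,v=2,-]
e13 deliver 1→3: ·
e14 deliver 2→3: ·
e15 timeout(0): 0[back,v=3,-]
e16 timeout(0): 0[prim,v=4,-]
e17 deliver 0→1: 1[back,v=3,-]
e18 propose(1,'z'): ·
e19 timeout(0): 0[back,v=5,-]
e20 deliver 3→2: ·

empty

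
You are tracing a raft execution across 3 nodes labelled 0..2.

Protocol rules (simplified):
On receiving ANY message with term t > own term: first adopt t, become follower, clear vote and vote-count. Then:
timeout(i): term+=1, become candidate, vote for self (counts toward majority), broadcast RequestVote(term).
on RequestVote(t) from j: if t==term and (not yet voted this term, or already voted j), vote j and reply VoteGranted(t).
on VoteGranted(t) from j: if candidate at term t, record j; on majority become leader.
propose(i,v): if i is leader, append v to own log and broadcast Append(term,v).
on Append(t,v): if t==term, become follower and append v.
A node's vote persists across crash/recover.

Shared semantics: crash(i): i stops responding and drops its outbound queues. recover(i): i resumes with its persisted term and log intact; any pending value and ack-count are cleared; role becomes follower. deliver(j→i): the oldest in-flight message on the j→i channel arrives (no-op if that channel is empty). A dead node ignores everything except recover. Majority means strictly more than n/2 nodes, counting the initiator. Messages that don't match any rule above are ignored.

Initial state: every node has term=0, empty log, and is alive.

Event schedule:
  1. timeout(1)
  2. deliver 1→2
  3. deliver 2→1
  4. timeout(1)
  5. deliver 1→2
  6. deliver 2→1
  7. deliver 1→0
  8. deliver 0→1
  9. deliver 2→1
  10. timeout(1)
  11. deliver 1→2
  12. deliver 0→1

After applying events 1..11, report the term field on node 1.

e1 timeout(1): 1[cand,t=1,-]
e2 deliver 1→2: 2[foll,t=1,-]
e3 deliver 2→1: 1[lead,t=1,-]
e4 timeout(1): 1[cand,t=2,-]
e5 deliver 1→2: 2[foll,t=2,-]
e6 deliver 2→1: 1[lead,t=2,-]
e7 deliver 1→0: 0[foll,t=1,-]
e8 deliver 0→1: ·
e9 deliver 2→1: ·
e10 timeout(1): 1[cand,t=3,-]
e11 deliver 1→2: 2[foll,t=3,-]

3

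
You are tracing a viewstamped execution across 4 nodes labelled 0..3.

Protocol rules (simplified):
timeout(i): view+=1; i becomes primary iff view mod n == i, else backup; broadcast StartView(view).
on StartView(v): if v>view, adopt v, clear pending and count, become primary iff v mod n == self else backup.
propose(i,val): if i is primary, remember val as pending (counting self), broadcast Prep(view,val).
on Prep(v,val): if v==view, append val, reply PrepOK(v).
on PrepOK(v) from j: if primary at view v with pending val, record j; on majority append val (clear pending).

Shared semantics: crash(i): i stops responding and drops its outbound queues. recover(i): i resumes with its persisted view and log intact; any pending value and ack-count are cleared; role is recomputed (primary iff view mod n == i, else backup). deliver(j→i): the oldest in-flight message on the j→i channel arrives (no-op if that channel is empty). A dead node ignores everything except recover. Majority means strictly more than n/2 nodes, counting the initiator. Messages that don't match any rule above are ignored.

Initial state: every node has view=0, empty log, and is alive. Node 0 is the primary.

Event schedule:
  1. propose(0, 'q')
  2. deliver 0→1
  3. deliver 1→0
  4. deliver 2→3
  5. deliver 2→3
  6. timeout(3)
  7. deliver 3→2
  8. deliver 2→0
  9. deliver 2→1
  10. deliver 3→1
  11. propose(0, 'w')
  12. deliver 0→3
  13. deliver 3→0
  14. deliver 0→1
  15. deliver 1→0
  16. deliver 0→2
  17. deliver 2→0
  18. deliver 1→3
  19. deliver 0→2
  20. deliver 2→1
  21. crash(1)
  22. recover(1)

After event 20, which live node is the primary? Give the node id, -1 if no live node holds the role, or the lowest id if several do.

1

e1 propose(0,'q'): ·
e2 deliver 0→1: 1[back,v=0,q]
e3 deliver 1→0: ·
e4 deliver 2→3: ·
e5 deliver 2→3: ·
e6 timeout(3): 3[back,v=1,-]
e7 deliver 3→2: 2[back,v=1,-]
e8 deliver 2→0: ·
e9 deliver 2→1: ·
e10 deliver 3→1: 1[prim,v=1,q]
e11 propose(0,'w'): ·
e12 deliver 0→3: ·
e13 deliver 3→0: 0[back,v=1,-]
e14 deliver 0→1: ·
e15 deliver 1→0: ·
e16 deliver 0→2: ·
e17 deliver 2→0: ·
e18 deliver 1→3: ·
e19 deliver 0→2: ·
e20 deliver 2→1: ·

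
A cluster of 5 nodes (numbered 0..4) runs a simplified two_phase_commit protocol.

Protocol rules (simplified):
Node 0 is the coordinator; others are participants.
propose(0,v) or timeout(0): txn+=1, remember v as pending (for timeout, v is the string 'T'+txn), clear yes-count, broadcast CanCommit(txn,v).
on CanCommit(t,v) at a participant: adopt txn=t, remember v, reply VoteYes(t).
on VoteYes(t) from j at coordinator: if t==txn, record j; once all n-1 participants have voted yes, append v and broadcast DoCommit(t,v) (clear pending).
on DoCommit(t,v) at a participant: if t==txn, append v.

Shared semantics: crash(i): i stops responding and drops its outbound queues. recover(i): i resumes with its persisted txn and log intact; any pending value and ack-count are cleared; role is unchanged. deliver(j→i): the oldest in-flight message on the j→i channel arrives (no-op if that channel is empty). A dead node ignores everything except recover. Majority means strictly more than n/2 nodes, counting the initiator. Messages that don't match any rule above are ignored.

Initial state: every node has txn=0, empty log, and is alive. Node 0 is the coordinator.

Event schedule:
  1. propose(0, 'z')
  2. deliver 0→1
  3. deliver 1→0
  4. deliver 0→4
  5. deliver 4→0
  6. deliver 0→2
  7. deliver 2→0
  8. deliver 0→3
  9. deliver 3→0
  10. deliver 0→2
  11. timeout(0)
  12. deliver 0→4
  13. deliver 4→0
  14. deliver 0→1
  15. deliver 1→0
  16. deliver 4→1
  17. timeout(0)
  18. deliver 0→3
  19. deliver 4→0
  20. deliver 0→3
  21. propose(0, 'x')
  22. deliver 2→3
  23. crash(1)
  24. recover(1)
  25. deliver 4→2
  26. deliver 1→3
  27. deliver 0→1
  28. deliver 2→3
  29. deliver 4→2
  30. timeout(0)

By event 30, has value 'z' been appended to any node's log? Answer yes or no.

e1 propose(0,'z'): 0[coor,t=1,-]
e2 deliver 0→1: 1[part,t=1,-]
e3 deliver 1→0: ·
e4 deliver 0→4: 4[part,t=1,-]
e5 deliver 4→0: ·
e6 deliver 0→2: 2[part,t=1,-]
e7 deliver 2→0: ·
e8 deliver 0→3: 3[part,t=1,-]
e9 deliver 3→0: 0[coor,t=1,z]
e10 deliver 0→2: 2[part,t=1,z]
e11 timeout(0): 0[coor,t=2,z]
e12 deliver 0→4: 4[part,t=1,z]
e13 deliver 4→0: ·
e14 deliver 0→1: 1[part,t=1,z]
e15 deliver 1→0: ·
e16 deliver 4→1: ·
e17 timeout(0): 0[coor,t=3,z]
e18 deliver 0→3: 3[part,t=1,z]
e19 deliver 4→0: ·
e20 deliver 0→3: 3[part,t=2,z]
e21 propose(0,'x'): 0[coor,t=4,z]
e22 deliver 2→3: ·
e23 crash(1): 1[✗part,t=1,z]
e24 recover(1): 1[part,t=1,z]
e25 deliver 4→2: ·
e26 deliver 1→3: ·
e27 deliver 0→1: 1[part,t=2,z]
e28 deliver 2→3: ·
e29 deliver 4→2: ·
e30 timeout(0): 0[coor,t=5,z]

yes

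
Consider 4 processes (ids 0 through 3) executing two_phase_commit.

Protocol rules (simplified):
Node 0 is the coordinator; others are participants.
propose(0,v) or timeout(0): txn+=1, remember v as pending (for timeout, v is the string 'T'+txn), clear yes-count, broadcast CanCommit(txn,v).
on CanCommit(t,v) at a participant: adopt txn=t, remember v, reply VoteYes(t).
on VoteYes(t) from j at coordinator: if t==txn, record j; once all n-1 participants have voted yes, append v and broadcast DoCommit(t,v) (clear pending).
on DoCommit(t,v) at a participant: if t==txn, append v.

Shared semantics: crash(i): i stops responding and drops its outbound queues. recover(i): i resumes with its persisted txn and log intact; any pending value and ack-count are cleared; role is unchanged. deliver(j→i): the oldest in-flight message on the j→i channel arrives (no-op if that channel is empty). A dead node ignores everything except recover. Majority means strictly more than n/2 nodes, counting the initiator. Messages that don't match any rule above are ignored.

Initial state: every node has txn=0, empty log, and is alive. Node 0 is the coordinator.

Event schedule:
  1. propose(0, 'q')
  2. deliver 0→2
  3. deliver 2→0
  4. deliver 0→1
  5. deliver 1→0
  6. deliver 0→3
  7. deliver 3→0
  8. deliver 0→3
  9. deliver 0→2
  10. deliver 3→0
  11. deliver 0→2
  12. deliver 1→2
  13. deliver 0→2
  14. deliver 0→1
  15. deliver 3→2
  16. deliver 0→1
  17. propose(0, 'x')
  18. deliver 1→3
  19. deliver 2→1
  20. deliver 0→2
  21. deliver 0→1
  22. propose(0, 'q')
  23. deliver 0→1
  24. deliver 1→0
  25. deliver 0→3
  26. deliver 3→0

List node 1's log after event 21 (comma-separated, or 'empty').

q

1. propose(0,'q'):  <0:coor t1 ->
2. deliver 0→2:  <2:part t1 ->
3. deliver 2→0:  nop
4. deliver 0→1:  <1:part t1 ->
5. deliver 1→0:  nop
6. deliver 0→3:  <3:part t1 ->
7. deliver 3→0:  <0:coor t1 q>
8. deliver 0→3:  <3:part t1 q>
9. deliver 0→2:  <2:part t1 q>
10. deliver 3→0:  nop
11. deliver 0→2:  nop
12. deliver 1→2:  nop
13. deliver 0→2:  nop
14. deliver 0→1:  <1:part t1 q>
15. deliver 3→2:  nop
16. deliver 0→1:  nop
17. propose(0,'x'):  <0:coor t2 q>
18. deliver 1→3:  nop
19. deliver 2→1:  nop
20. deliver 0→2:  <2:part t2 q>
21. deliver 0→1:  <1:part t2 q>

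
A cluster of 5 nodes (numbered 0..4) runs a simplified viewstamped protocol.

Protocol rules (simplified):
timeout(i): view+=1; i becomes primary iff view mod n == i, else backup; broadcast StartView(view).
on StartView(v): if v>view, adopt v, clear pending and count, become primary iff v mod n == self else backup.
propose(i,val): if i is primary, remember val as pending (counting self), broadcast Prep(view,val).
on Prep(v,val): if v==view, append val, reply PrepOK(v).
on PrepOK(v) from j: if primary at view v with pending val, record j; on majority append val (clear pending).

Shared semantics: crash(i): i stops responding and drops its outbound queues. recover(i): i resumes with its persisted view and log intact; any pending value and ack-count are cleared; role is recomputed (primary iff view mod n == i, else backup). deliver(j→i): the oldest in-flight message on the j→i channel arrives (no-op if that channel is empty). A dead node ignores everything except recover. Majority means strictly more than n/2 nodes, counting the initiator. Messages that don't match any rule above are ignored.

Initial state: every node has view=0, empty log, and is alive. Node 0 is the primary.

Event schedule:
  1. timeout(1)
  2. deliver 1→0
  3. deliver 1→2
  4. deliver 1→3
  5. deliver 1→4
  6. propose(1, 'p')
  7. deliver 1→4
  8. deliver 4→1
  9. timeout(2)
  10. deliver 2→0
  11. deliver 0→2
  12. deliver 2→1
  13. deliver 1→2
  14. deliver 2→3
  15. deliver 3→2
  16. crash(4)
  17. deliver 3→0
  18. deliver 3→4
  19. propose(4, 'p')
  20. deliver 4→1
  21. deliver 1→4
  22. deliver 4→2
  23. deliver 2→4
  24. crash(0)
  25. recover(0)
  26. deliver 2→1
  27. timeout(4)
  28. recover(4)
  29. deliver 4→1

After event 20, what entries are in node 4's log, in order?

[1] timeout(1) → N1(prim v1 [-])
[2] deliver 1→0 → N0(back v1 [-])
[3] deliver 1→2 → N2(back v1 [-])
[4] deliver 1→3 → N3(back v1 [-])
[5] deliver 1→4 → N4(back v1 [-])
[6] propose(1,'p') → ∅
[7] deliver 1→4 → N4(back v1 [p])
[8] deliver 4→1 → ∅
[9] timeout(2) → N2(prim v2 [-])
[10] deliver 2→0 → N0(back v2 [-])
[11] deliver 0→2 → ∅
[12] deliver 2→1 → N1(back v2 [-])
[13] deliver 1→2 → ∅
[14] deliver 2→3 → N3(back v2 [-])
[15] deliver 3→2 → ∅
[16] crash(4) → N4(✗back v1 [p])
[17] deliver 3→0 → ∅
[18] deliver 3→4 → ∅
[19] propose(4,'p') → ∅
[20] deliver 4→1 → ∅

p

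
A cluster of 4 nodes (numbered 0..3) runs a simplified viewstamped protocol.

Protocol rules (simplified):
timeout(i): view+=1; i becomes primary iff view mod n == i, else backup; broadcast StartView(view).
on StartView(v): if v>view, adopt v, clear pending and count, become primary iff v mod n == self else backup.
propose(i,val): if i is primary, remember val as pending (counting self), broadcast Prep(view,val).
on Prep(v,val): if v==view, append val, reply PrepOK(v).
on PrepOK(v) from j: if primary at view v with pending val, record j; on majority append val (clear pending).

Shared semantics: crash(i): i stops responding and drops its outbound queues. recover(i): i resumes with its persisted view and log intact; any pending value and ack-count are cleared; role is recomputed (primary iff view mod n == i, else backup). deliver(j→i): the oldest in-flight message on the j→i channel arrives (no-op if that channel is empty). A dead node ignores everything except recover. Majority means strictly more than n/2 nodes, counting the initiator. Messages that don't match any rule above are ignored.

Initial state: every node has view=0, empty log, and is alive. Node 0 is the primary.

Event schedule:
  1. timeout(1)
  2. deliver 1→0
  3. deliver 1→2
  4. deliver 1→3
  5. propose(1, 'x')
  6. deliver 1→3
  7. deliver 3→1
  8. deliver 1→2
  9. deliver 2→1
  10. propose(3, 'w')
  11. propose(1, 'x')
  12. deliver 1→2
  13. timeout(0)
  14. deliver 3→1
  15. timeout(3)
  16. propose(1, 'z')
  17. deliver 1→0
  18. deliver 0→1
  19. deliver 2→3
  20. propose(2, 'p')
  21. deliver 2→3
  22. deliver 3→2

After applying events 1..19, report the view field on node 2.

1

[1] timeout(1) → N1(prim v1 [-])
[2] deliver 1→0 → N0(back v1 [-])
[3] deliver 1→2 → N2(back v1 [-])
[4] deliver 1→3 → N3(back v1 [-])
[5] propose(1,'x') → ∅
[6] deliver 1→3 → N3(back v1 [x])
[7] deliver 3→1 → ∅
[8] deliver 1→2 → N2(back v1 [x])
[9] deliver 2→1 → N1(prim v1 [x])
[10] propose(3,'w') → ∅
[11] propose(1,'x') → ∅
[12] deliver 1→2 → N2(back v1 [x,x])
[13] timeout(0) → N0(back v2 [-])
[14] deliver 3→1 → ∅
[15] timeout(3) → N3(back v2 [x])
[16] propose(1,'z') → ∅
[17] deliver 1→0 → ∅
[18] deliver 0→1 → N1(back v2 [x])
[19] deliver 2→3 → ∅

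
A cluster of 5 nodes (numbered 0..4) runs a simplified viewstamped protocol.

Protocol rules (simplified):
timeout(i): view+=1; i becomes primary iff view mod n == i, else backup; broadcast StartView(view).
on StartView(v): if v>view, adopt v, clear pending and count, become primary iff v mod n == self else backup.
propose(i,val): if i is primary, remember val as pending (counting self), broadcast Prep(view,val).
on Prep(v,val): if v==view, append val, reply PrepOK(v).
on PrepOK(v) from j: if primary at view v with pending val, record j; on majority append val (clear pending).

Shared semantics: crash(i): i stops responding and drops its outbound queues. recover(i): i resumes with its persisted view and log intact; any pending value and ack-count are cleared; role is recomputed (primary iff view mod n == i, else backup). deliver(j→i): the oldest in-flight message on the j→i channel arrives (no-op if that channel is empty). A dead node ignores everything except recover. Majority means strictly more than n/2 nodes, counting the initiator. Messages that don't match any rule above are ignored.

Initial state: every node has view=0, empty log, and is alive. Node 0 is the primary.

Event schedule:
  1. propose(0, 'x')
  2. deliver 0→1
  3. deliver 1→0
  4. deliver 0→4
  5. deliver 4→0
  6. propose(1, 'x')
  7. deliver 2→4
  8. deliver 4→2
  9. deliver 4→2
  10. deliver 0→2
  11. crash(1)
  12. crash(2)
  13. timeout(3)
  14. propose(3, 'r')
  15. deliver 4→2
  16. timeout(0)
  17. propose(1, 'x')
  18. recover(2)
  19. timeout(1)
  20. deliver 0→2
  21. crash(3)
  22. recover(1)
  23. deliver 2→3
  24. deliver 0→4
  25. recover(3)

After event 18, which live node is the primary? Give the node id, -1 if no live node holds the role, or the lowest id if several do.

-1

step 1 propose(0,'x'): —
step 2 deliver 0→1: 1={back,v=0,log=x}
step 3 deliver 1→0: —
step 4 deliver 0→4: 4={back,v=0,log=x}
step 5 deliver 4→0: 0={prim,v=0,log=x}
step 6 propose(1,'x'): —
step 7 deliver 2→4: —
step 8 deliver 4→2: —
step 9 deliver 4→2: —
step 10 deliver 0→2: 2={back,v=0,log=x}
step 11 crash(1): 1={✗back,v=0,log=x}
step 12 crash(2): 2={✗back,v=0,log=x}
step 13 timeout(3): 3={back,v=1,log=-}
step 14 propose(3,'r'): —
step 15 deliver 4→2: —
step 16 timeout(0): 0={back,v=1,log=x}
step 17 propose(1,'x'): —
step 18 recover(2): 2={back,v=0,log=x}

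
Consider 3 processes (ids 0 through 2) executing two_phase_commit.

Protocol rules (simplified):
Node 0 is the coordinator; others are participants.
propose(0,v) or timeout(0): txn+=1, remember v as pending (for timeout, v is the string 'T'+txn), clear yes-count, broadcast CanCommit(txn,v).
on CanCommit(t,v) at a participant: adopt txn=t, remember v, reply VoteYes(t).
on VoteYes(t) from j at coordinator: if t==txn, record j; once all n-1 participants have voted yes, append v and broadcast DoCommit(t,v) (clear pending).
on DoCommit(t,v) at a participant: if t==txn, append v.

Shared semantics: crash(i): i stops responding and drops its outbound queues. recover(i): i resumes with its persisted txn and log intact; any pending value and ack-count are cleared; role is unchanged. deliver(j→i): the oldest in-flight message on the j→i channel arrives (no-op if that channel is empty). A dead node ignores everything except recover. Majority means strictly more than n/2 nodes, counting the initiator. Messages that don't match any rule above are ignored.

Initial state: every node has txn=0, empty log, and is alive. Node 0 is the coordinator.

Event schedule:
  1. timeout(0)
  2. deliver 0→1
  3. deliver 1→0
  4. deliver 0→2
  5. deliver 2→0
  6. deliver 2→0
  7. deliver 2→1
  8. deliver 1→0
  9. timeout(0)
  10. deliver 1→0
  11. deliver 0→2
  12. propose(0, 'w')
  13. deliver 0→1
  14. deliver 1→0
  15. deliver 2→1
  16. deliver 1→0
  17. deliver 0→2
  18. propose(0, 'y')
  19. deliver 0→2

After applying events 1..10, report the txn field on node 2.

[1] timeout(0) → N0(coor t1 [-])
[2] deliver 0→1 → N1(part t1 [-])
[3] deliver 1→0 → ∅
[4] deliver 0→2 → N2(part t1 [-])
[5] deliver 2→0 → N0(coor t1 [T1])
[6] deliver 2→0 → ∅
[7] deliver 2→1 → ∅
[8] deliver 1→0 → ∅
[9] timeout(0) → N0(coor t2 [T1])
[10] deliver 1→0 → ∅

1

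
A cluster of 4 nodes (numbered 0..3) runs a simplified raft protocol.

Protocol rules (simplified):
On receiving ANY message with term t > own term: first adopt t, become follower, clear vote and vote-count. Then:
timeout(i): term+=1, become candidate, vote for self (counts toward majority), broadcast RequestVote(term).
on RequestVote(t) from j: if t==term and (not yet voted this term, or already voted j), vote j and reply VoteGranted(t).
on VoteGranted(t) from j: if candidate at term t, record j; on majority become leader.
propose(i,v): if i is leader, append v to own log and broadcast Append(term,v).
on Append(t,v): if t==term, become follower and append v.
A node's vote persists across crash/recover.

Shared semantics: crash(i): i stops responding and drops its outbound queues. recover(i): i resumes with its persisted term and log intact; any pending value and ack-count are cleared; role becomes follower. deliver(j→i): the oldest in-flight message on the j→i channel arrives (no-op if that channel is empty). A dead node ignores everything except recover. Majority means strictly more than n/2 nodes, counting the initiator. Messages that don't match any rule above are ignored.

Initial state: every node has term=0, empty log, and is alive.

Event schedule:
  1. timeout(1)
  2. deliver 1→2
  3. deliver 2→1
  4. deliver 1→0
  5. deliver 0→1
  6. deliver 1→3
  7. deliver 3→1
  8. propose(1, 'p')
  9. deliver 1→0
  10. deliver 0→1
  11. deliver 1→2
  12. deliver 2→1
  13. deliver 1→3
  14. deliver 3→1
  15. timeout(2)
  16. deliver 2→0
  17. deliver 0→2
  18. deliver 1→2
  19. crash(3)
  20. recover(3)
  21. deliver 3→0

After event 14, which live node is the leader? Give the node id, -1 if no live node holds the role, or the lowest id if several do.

step 1 timeout(1): 1={cand,t=1,log=-}
step 2 deliver 1→2: 2={foll,t=1,log=-}
step 3 deliver 2→1: —
step 4 deliver 1→0: 0={foll,t=1,log=-}
step 5 deliver 0→1: 1={lead,t=1,log=-}
step 6 deliver 1→3: 3={foll,t=1,log=-}
step 7 deliver 3→1: —
step 8 propose(1,'p'): 1={lead,t=1,log=p}
step 9 deliver 1→0: 0={foll,t=1,log=p}
step 10 deliver 0→1: —
step 11 deliver 1→2: 2={foll,t=1,log=p}
step 12 deliver 2→1: —
step 13 deliver 1→3: 3={foll,t=1,log=p}
step 14 deliver 3→1: —

1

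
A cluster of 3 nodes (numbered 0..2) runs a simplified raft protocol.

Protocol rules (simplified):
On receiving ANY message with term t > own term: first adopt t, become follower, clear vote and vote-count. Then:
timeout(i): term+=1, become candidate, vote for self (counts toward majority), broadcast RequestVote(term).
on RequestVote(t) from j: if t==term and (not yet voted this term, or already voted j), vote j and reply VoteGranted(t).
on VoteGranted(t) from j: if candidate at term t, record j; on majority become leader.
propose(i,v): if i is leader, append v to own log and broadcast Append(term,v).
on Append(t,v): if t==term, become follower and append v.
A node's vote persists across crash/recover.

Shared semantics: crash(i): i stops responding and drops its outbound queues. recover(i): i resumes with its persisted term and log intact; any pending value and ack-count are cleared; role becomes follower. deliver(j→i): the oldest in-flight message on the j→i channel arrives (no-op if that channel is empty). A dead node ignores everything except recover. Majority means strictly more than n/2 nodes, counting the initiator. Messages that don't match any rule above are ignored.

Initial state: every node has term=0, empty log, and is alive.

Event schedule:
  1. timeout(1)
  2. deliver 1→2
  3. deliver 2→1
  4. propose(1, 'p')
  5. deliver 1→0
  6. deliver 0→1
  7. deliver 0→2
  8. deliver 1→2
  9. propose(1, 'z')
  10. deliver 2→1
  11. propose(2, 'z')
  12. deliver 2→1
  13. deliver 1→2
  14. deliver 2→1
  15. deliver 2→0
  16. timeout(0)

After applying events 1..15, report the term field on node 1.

step 1 timeout(1): 1={cand,t=1,log=-}
step 2 deliver 1→2: 2={foll,t=1,log=-}
step 3 deliver 2→1: 1={lead,t=1,log=-}
step 4 propose(1,'p'): 1={lead,t=1,log=p}
step 5 deliver 1→0: 0={foll,t=1,log=-}
step 6 deliver 0→1: —
step 7 deliver 0→2: —
step 8 deliver 1→2: 2={foll,t=1,log=p}
step 9 propose(1,'z'): 1={lead,t=1,log=p,z}
step 10 deliver 2→1: —
step 11 propose(2,'z'): —
step 12 deliver 2→1: —
step 13 deliver 1→2: 2={foll,t=1,log=p,z}
step 14 deliver 2→1: —
step 15 deliver 2→0: —

1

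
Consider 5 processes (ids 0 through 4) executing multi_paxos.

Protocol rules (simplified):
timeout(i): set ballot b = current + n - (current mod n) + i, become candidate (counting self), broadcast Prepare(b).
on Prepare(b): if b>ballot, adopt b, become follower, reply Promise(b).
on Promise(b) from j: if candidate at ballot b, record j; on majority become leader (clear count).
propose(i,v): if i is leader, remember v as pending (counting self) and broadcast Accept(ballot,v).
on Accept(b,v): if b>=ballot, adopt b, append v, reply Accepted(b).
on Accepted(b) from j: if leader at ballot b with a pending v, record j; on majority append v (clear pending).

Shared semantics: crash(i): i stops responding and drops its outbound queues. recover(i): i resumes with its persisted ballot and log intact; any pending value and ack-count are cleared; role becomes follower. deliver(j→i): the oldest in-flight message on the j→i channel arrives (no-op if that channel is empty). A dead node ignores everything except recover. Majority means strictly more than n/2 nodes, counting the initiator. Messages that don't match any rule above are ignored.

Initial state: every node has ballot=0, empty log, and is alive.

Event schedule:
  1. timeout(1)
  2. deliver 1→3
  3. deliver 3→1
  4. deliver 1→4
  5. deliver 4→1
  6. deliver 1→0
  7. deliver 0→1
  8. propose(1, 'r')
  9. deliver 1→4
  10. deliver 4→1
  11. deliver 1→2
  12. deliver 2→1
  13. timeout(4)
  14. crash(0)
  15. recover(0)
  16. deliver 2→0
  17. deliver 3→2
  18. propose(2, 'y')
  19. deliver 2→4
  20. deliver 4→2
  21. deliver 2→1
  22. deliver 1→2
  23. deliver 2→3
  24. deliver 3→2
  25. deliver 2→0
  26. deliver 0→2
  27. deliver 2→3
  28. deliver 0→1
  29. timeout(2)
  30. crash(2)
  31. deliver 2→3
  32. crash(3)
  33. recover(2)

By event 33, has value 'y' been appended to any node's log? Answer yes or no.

no

step 1 timeout(1): 1={cand,b=6,log=-}
step 2 deliver 1→3: 3={foll,b=6,log=-}
step 3 deliver 3→1: —
step 4 deliver 1→4: 4={foll,b=6,log=-}
step 5 deliver 4→1: 1={lead,b=6,log=-}
step 6 deliver 1→0: 0={foll,b=6,log=-}
step 7 deliver 0→1: —
step 8 propose(1,'r'): —
step 9 deliver 1→4: 4={foll,b=6,log=r}
step 10 deliver 4→1: —
step 11 deliver 1→2: 2={foll,b=6,log=-}
step 12 deliver 2→1: —
step 13 timeout(4): 4={cand,b=14,log=r}
step 14 crash(0): 0={✗foll,b=6,log=-}
step 15 recover(0): 0={foll,b=6,log=-}
step 16 deliver 2→0: —
step 17 deliver 3→2: —
step 18 propose(2,'y'): —
step 19 deliver 2→4: —
step 20 deliver 4→2: 2={foll,b=14,log=-}
step 21 deliver 2→1: —
step 22 deliver 1→2: —
step 23 deliver 2→3: —
step 24 deliver 3→2: —
step 25 deliver 2→0: —
step 26 deliver 0→2: —
step 27 deliver 2→3: —
step 28 deliver 0→1: —
step 29 timeout(2): 2={cand,b=17,log=-}
step 30 crash(2): 2={✗cand,b=17,log=-}
step 31 deliver 2→3: —
step 32 crash(3): 3={✗foll,b=6,log=-}
step 33 recover(2): 2={foll,b=17,log=-}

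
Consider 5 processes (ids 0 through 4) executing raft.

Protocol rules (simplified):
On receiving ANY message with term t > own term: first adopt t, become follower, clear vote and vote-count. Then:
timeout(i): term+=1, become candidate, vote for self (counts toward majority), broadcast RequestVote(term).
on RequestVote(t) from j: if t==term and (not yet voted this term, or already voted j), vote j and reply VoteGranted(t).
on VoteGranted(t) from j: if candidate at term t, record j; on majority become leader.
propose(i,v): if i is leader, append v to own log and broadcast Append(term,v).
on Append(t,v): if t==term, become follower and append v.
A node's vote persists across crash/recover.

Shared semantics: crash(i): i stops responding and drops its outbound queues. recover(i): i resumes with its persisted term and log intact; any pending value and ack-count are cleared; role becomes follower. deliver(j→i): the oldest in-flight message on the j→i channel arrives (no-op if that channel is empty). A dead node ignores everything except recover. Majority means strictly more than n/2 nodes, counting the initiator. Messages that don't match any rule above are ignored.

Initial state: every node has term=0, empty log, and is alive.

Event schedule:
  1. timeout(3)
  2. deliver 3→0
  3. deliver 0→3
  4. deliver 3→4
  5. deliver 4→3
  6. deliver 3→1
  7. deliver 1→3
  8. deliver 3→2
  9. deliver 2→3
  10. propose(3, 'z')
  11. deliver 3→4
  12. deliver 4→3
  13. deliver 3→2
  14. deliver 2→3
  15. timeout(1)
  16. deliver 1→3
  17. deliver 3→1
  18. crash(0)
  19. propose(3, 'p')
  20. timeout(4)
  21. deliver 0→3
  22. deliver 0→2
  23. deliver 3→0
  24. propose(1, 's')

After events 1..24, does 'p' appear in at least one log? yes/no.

no

1. timeout(3):  <3:cand t1 ->
2. deliver 3→0:  <0:foll t1 ->
3. deliver 0→3:  nop
4. deliver 3→4:  <4:foll t1 ->
5. deliver 4→3:  <3:lead t1 ->
6. deliver 3→1:  <1:foll t1 ->
7. deliver 1→3:  nop
8. deliver 3→2:  <2:foll t1 ->
9. deliver 2→3:  nop
10. propose(3,'z'):  <3:lead t1 z>
11. deliver 3→4:  <4:foll t1 z>
12. deliver 4→3:  nop
13. deliver 3→2:  <2:foll t1 z>
14. deliver 2→3:  nop
15. timeout(1):  <1:cand t2 ->
16. deliver 1→3:  <3:foll t2 z>
17. deliver 3→1:  nop
18. crash(0):  <0:✗foll t1 ->
19. propose(3,'p'):  nop
20. timeout(4):  <4:cand t2 z>
21. deliver 0→3:  nop
22. deliver 0→2:  nop
23. deliver 3→0:  nop
24. propose(1,'s'):  nop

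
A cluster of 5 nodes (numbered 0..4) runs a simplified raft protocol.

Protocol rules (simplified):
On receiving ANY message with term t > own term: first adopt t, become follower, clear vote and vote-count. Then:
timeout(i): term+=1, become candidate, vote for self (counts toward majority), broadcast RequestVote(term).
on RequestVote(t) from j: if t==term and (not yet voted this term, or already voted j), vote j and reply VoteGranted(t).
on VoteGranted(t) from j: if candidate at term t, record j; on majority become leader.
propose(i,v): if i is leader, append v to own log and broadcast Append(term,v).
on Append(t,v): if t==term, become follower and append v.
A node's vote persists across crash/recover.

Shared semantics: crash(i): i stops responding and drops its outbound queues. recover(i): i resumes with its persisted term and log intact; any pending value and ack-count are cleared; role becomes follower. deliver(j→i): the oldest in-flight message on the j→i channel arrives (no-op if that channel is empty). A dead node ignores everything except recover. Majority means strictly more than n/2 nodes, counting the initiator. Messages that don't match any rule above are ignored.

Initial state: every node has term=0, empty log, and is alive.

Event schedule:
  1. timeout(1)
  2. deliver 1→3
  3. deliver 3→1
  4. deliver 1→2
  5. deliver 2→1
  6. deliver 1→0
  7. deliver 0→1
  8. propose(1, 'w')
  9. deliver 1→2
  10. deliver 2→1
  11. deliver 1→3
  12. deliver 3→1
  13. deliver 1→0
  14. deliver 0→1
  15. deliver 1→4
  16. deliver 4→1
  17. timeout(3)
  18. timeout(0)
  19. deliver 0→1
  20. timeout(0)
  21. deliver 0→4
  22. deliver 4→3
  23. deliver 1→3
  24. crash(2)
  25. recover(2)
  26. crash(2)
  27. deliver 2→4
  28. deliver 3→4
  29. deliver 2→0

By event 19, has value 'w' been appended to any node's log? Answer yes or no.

yes

after 1 — timeout(1): n1:cand/t1/[-]
after 2 — deliver 1→3: n3:foll/t1/[-]
after 3 — deliver 3→1: ·
after 4 — deliver 1→2: n2:foll/t1/[-]
after 5 — deliver 2→1: n1:lead/t1/[-]
after 6 — deliver 1→0: n0:foll/t1/[-]
after 7 — deliver 0→1: ·
after 8 — propose(1,'w'): n1:lead/t1/[w]
after 9 — deliver 1→2: n2:foll/t1/[w]
after 10 — deliver 2→1: ·
after 11 — deliver 1→3: n3:foll/t1/[w]
after 12 — deliver 3→1: ·
after 13 — deliver 1→0: n0:foll/t1/[w]
after 14 — deliver 0→1: ·
after 15 — deliver 1→4: n4:foll/t1/[-]
after 16 — deliver 4→1: ·
after 17 — timeout(3): n3:cand/t2/[w]
after 18 — timeout(0): n0:cand/t2/[w]
after 19 — deliver 0→1: n1:foll/t2/[w]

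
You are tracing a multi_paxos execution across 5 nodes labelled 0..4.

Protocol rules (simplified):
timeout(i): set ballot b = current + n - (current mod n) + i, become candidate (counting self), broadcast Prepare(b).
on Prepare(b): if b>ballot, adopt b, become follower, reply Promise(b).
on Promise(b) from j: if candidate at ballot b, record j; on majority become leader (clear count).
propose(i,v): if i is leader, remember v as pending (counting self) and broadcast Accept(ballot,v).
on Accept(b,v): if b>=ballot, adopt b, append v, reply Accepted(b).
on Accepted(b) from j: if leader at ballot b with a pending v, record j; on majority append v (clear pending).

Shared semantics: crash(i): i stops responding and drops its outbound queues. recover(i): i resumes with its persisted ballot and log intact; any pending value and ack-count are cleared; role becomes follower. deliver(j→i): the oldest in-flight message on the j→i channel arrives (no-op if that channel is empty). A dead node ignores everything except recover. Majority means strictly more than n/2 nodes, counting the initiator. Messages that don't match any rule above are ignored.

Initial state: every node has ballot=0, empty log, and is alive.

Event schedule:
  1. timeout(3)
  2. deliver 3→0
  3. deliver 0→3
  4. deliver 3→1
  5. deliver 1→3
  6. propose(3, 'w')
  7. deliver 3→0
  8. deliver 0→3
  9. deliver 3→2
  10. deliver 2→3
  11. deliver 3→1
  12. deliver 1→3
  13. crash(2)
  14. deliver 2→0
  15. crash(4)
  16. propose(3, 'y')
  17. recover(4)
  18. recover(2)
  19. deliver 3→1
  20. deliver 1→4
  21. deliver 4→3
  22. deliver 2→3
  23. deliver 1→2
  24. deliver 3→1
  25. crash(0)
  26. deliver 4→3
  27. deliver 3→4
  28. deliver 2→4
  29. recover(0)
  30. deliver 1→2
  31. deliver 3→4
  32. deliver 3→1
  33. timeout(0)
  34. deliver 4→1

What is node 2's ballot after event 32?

e1 timeout(3): 3[cand,b=8,-]
e2 deliver 3→0: 0[foll,b=8,-]
e3 deliver 0→3: ·
e4 deliver 3→1: 1[foll,b=8,-]
e5 deliver 1→3: 3[lead,b=8,-]
e6 propose(3,'w'): ·
e7 deliver 3→0: 0[foll,b=8,w]
e8 deliver 0→3: ·
e9 deliver 3→2: 2[foll,b=8,-]
e10 deliver 2→3: ·
e11 deliver 3→1: 1[foll,b=8,w]
e12 deliver 1→3: 3[lead,b=8,w]
e13 crash(2): 2[✗foll,b=8,-]
e14 deliver 2→0: ·
e15 crash(4): 4[✗foll,b=0,-]
e16 propose(3,'y'): ·
e17 recover(4): 4[foll,b=0,-]
e18 recover(2): 2[foll,b=8,-]
e19 deliver 3→1: 1[foll,b=8,w,y]
e20 deliver 1→4: ·
e21 deliver 4→3: ·
e22 deliver 2→3: ·
e23 deliver 1→2: ·
e24 deliver 3→1: ·
e25 crash(0): 0[✗foll,b=8,w]
e26 deliver 4→3: ·
e27 deliver 3→4: 4[foll,b=8,-]
e28 deliver 2→4: ·
e29 recover(0): 0[foll,b=8,w]
e30 deliver 1→2: ·
e31 deliver 3→4: 4[foll,b=8,w]
e32 deliver 3→1: ·

8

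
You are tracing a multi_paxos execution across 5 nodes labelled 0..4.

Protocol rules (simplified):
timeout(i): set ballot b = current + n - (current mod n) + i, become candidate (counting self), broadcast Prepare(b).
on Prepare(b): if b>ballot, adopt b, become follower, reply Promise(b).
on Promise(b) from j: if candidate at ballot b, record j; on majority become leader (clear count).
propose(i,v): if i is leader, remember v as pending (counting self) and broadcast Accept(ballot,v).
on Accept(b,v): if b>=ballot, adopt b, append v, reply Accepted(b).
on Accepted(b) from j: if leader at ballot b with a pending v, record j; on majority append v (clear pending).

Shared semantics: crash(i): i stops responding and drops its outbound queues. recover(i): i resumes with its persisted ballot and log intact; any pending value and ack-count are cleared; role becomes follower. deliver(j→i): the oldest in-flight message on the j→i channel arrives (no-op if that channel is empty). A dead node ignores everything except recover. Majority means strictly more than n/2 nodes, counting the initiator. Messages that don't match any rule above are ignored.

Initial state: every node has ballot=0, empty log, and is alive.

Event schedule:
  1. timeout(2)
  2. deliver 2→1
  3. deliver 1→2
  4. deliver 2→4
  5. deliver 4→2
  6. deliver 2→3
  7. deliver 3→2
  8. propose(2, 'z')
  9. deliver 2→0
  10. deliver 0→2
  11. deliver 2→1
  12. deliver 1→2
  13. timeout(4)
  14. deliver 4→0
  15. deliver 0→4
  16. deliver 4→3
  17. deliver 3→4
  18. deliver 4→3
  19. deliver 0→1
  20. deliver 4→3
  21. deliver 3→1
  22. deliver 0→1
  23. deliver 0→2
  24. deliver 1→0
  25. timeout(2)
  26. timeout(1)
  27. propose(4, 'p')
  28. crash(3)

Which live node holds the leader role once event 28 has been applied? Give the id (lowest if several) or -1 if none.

4

[1] timeout(2) → N2(cand b7 [-])
[2] deliver 2→1 → N1(foll b7 [-])
[3] deliver 1→2 → ∅
[4] deliver 2→4 → N4(foll b7 [-])
[5] deliver 4→2 → N2(lead b7 [-])
[6] deliver 2→3 → N3(foll b7 [-])
[7] deliver 3→2 → ∅
[8] propose(2,'z') → ∅
[9] deliver 2→0 → N0(foll b7 [-])
[10] deliver 0→2 → ∅
[11] deliver 2→1 → N1(foll b7 [z])
[12] deliver 1→2 → ∅
[13] timeout(4) → N4(cand b14 [-])
[14] deliver 4→0 → N0(foll b14 [-])
[15] deliver 0→4 → ∅
[16] deliver 4→3 → N3(foll b14 [-])
[17] deliver 3→4 → N4(lead b14 [-])
[18] deliver 4→3 → ∅
[19] deliver 0→1 → ∅
[20] deliver 4→3 → ∅
[21] deliver 3→1 → ∅
[22] deliver 0→1 → ∅
[23] deliver 0→2 → ∅
[24] deliver 1→0 → ∅
[25] timeout(2) → N2(cand b12 [-])
[26] timeout(1) → N1(cand b11 [z])
[27] propose(4,'p') → ∅
[28] crash(3) → N3(✗foll b14 [-])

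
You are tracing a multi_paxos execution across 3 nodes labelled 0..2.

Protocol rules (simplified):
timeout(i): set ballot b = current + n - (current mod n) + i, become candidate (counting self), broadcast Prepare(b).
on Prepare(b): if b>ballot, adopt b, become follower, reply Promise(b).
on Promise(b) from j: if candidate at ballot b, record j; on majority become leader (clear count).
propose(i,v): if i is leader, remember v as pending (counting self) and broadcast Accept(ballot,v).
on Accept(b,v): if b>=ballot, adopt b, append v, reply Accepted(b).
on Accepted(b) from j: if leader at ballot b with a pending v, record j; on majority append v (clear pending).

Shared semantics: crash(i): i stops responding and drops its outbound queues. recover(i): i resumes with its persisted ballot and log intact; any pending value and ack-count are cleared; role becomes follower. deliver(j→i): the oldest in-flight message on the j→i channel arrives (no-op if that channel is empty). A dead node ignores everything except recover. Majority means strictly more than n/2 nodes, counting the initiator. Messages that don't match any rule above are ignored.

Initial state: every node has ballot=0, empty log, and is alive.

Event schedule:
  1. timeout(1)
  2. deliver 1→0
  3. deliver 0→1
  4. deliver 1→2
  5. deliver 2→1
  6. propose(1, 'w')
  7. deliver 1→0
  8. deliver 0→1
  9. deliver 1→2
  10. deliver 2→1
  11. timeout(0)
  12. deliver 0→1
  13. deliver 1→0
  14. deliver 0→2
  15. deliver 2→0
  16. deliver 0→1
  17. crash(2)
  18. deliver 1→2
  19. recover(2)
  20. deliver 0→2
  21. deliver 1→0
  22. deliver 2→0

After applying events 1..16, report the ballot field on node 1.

6

e1 timeout(1): 1[cand,b=4,-]
e2 deliver 1→0: 0[foll,b=4,-]
e3 deliver 0→1: 1[lead,b=4,-]
e4 deliver 1→2: 2[foll,b=4,-]
e5 deliver 2→1: ·
e6 propose(1,'w'): ·
e7 deliver 1→0: 0[foll,b=4,w]
e8 deliver 0→1: 1[lead,b=4,w]
e9 deliver 1→2: 2[foll,b=4,w]
e10 deliver 2→1: ·
e11 timeout(0): 0[cand,b=6,w]
e12 deliver 0→1: 1[foll,b=6,w]
e13 deliver 1→0: 0[lead,b=6,w]
e14 deliver 0→2: 2[foll,b=6,w]
e15 deliver 2→0: ·
e16 deliver 0→1: ·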